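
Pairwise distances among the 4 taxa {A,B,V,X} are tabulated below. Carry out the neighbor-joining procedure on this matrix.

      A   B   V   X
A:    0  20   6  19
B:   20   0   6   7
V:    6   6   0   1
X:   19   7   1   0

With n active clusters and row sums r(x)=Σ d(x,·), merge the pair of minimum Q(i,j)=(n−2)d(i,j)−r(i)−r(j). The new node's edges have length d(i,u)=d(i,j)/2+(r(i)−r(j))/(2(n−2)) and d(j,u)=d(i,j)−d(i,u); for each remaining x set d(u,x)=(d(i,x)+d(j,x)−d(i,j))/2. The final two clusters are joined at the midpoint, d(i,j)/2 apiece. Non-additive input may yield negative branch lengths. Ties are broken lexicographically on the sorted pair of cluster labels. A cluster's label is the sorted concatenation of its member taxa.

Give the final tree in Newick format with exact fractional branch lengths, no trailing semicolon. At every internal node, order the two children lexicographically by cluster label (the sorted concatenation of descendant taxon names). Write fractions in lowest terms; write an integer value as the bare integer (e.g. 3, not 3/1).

(((A:11,V:-5):5,B:5):1,X:1)

iteration 1: select A,V (d=6, Q=-46); attach at lengths (11, -5); label the merged cluster AV
  updated: d(AV,B)=10, d(AV,X)=7
iteration 2: select AV,B (d=10, Q=-24); attach at lengths (5, 5); label the merged cluster ABV
  updated: d(ABV,X)=2
iteration 3: select ABV,X (d=2); attach at lengths (1, 1); label the merged cluster ABVX
final tree: (((A:11,V:-5):5,B:5):1,X:1)
total length: 18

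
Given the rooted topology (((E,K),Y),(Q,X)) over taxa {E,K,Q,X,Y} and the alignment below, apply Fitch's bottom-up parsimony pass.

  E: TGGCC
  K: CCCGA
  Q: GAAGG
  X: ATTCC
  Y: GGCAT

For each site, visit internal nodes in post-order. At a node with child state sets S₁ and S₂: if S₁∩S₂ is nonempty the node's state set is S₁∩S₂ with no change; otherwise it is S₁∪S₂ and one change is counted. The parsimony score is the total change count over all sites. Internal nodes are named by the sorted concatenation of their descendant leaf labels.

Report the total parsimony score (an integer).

15

[col 0] EK: children E:{T}, K:{C} ∪→ {C,T}; cost 1
[col 0] EKY: children EK:{C,T}, Y:{G} ∪→ {C,G,T}; cost 1
[col 0] QX: children Q:{G}, X:{A} ∪→ {A,G}; cost 1
[col 0] EKQXY: children EKY:{C,G,T}, QX:{A,G} ∩→ {G}; cost 0
[col 1] EK: children E:{G}, K:{C} ∪→ {C,G}; cost 1
[col 1] EKY: children EK:{C,G}, Y:{G} ∩→ {G}; cost 0
[col 1] QX: children Q:{A}, X:{T} ∪→ {A,T}; cost 1
[col 1] EKQXY: children EKY:{G}, QX:{A,T} ∪→ {A,G,T}; cost 1
[col 2] EK: children E:{G}, K:{C} ∪→ {C,G}; cost 1
[col 2] EKY: children EK:{C,G}, Y:{C} ∩→ {C}; cost 0
[col 2] QX: children Q:{A}, X:{T} ∪→ {A,T}; cost 1
[col 2] EKQXY: children EKY:{C}, QX:{A,T} ∪→ {A,C,T}; cost 1
[col 3] EK: children E:{C}, K:{G} ∪→ {C,G}; cost 1
[col 3] EKY: children EK:{C,G}, Y:{A} ∪→ {A,C,G}; cost 1
[col 3] QX: children Q:{G}, X:{C} ∪→ {C,G}; cost 1
[col 3] EKQXY: children EKY:{A,C,G}, QX:{C,G} ∩→ {C,G}; cost 0
[col 4] EK: children E:{C}, K:{A} ∪→ {A,C}; cost 1
[col 4] EKY: children EK:{A,C}, Y:{T} ∪→ {A,C,T}; cost 1
[col 4] QX: children Q:{G}, X:{C} ∪→ {C,G}; cost 1
[col 4] EKQXY: children EKY:{A,C,T}, QX:{C,G} ∩→ {C}; cost 0
per-site changes: [3, 3, 3, 3, 3]; total = 15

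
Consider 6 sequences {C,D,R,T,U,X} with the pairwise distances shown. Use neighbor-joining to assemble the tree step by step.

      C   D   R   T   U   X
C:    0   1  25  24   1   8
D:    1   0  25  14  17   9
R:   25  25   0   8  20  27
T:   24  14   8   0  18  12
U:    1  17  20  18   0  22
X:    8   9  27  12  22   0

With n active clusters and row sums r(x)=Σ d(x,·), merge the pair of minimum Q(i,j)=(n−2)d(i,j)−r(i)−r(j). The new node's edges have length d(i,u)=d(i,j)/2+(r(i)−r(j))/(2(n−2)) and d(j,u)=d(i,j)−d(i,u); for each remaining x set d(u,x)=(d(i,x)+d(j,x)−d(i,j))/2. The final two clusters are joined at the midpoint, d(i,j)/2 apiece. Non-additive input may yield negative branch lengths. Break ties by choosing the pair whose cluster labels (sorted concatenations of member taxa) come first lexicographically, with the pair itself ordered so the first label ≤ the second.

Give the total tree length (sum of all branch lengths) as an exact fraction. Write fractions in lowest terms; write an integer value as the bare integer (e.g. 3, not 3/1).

iteration 1: select R,T (d=8, Q=-149); attach at lengths (61/8, 3/8); label the merged cluster RT
  updated: d(C,RT)=41/2, d(D,RT)=31/2, d(RT,U)=15, d(RT,X)=31/2
iteration 2: select C,U (d=1, Q=-165/2); attach at lengths (-43/12, 55/12); label the merged cluster CU
  updated: d(CU,D)=17/2, d(CU,RT)=69/4, d(CU,X)=29/2
iteration 3: select CU,D (d=17/2, Q=-225/4); attach at lengths (97/16, 39/16); label the merged cluster CDU
  updated: d(CDU,RT)=97/8, d(CDU,X)=15/2
iteration 4: select CDU,RT (d=97/8, Q=-281/8); attach at lengths (33/16, 161/16); label the merged cluster CDRTU
  updated: d(CDRTU,X)=87/16
iteration 5: select CDRTU,X (d=87/16); attach at lengths (87/32, 87/32); label the merged cluster CDRTUX
final tree: ((((C:-43/12,U:55/12):97/16,D:39/16):33/16,(R:61/8,T:3/8):161/16):87/32,X:87/32)
total length: 561/16

561/16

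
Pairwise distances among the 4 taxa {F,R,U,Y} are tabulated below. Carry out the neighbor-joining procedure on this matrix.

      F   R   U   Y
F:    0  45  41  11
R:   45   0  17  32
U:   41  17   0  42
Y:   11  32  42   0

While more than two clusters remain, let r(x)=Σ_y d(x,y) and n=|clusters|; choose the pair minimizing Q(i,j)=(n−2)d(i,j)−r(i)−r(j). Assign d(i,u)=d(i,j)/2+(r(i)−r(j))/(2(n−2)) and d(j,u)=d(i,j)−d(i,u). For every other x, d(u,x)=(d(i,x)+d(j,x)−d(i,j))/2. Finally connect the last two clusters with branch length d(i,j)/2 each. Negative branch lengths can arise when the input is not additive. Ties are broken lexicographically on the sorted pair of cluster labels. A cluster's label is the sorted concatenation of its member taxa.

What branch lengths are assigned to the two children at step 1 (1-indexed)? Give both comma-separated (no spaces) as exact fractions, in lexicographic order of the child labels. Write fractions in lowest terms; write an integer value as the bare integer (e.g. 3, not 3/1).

iteration 1: select F,Y (d=11, Q=-160); attach at lengths (17/2, 5/2); label the merged cluster FY
  updated: d(FY,R)=33, d(FY,U)=36
iteration 2: select FY,R (d=33, Q=-86); attach at lengths (26, 7); label the merged cluster FRY
  updated: d(FRY,U)=10
iteration 3: select FRY,U (d=10); attach at lengths (5, 5); label the merged cluster FRUY
final tree: (((F:17/2,Y:5/2):26,R:7):5,U:5)
total length: 54

17/2,5/2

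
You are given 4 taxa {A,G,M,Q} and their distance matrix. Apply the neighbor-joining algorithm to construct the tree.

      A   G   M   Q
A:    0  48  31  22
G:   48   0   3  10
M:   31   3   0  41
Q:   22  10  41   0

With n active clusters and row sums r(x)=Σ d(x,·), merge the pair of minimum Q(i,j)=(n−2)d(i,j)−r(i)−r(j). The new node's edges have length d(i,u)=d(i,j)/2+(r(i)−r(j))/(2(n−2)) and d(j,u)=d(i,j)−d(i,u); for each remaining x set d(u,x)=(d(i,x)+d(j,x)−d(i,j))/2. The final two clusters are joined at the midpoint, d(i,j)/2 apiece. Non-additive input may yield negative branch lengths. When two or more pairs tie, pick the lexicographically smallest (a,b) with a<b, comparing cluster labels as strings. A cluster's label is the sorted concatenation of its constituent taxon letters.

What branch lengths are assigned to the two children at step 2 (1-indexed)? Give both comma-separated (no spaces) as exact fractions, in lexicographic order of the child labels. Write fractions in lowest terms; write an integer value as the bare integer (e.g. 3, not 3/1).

iteration 1: select A,Q (d=22, Q=-130); attach at lengths (18, 4); label the merged cluster AQ
  updated: d(AQ,G)=18, d(AQ,M)=25
iteration 2: select AQ,G (d=18, Q=-46); attach at lengths (20, -2); label the merged cluster AGQ
  updated: d(AGQ,M)=5
iteration 3: select AGQ,M (d=5); attach at lengths (5/2, 5/2); label the merged cluster AGMQ
final tree: (((A:18,Q:4):20,G:-2):5/2,M:5/2)
total length: 45

20,-2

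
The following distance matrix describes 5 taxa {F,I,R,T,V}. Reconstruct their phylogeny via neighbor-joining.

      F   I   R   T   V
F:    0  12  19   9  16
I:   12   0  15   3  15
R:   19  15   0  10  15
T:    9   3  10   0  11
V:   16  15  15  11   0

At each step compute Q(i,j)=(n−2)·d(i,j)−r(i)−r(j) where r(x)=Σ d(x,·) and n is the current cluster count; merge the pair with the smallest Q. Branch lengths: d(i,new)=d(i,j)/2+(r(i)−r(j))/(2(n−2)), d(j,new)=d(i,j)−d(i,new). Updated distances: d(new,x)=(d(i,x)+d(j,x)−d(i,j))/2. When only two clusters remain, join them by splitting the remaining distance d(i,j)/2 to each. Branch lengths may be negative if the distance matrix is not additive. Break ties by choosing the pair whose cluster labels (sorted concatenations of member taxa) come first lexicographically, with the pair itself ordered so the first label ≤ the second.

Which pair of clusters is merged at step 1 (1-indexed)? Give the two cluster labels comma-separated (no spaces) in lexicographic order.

iteration 1: select R,V (d=15, Q=-71); attach at lengths (47/6, 43/6); label the merged cluster RV
  updated: d(F,RV)=10, d(I,RV)=15/2, d(RV,T)=3
iteration 2: select F,RV (d=10, Q=-63/2); attach at lengths (61/8, 19/8); label the merged cluster FRV
  updated: d(FRV,I)=19/4, d(FRV,T)=1
iteration 3: select FRV,I (d=19/4, Q=-35/4); attach at lengths (11/8, 27/8); label the merged cluster FIRV
  updated: d(FIRV,T)=-3/8
iteration 4: select FIRV,T (d=-3/8); attach at lengths (-3/16, -3/16); label the merged cluster FIRTV
final tree: (((F:61/8,(R:47/6,V:43/6):19/8):11/8,I:27/8):-3/16,T:-3/16)
total length: 235/8

R,V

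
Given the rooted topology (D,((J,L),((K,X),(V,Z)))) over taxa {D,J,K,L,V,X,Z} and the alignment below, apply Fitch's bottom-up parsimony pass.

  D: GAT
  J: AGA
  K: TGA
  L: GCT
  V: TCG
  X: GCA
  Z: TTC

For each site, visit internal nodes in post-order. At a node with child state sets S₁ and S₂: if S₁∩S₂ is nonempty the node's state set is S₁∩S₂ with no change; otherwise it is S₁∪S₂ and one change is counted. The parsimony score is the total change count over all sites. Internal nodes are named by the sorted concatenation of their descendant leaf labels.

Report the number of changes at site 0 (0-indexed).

[col 0] JL: children J:{A}, L:{G} ∪→ {A,G}; cost 1
[col 0] KX: children K:{T}, X:{G} ∪→ {G,T}; cost 1
[col 0] VZ: children V:{T}, Z:{T} ∩→ {T}; cost 0
[col 0] KVXZ: children KX:{G,T}, VZ:{T} ∩→ {T}; cost 0
[col 0] JKLVXZ: children JL:{A,G}, KVXZ:{T} ∪→ {A,G,T}; cost 1
[col 0] DJKLVXZ: children D:{G}, JKLVXZ:{A,G,T} ∩→ {G}; cost 0
[col 1] JL: children J:{G}, L:{C} ∪→ {C,G}; cost 1
[col 1] KX: children K:{G}, X:{C} ∪→ {C,G}; cost 1
[col 1] VZ: children V:{C}, Z:{T} ∪→ {C,T}; cost 1
[col 1] KVXZ: children KX:{C,G}, VZ:{C,T} ∩→ {C}; cost 0
[col 1] JKLVXZ: children JL:{C,G}, KVXZ:{C} ∩→ {C}; cost 0
[col 1] DJKLVXZ: children D:{A}, JKLVXZ:{C} ∪→ {A,C}; cost 1
[col 2] JL: children J:{A}, L:{T} ∪→ {A,T}; cost 1
[col 2] KX: children K:{A}, X:{A} ∩→ {A}; cost 0
[col 2] VZ: children V:{G}, Z:{C} ∪→ {C,G}; cost 1
[col 2] KVXZ: children KX:{A}, VZ:{C,G} ∪→ {A,C,G}; cost 1
[col 2] JKLVXZ: children JL:{A,T}, KVXZ:{A,C,G} ∩→ {A}; cost 0
[col 2] DJKLVXZ: children D:{T}, JKLVXZ:{A} ∪→ {A,T}; cost 1
per-site changes: [3, 4, 4]; total = 11

3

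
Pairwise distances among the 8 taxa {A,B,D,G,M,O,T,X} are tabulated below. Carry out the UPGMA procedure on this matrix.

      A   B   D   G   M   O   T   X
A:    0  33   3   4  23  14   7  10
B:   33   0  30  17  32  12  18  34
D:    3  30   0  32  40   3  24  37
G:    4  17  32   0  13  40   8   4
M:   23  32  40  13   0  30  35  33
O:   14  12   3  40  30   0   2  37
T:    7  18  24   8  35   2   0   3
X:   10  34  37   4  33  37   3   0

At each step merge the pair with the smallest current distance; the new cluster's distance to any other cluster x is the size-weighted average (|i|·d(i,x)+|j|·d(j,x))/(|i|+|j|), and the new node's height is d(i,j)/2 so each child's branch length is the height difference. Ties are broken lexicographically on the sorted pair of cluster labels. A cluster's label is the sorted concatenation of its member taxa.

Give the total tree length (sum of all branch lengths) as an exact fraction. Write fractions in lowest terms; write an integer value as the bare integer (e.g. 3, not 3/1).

1. join O+T (d=2) ⇒ OT; edges |O|=1, |T|=1
  updated: d(A,OT)=21/2, d(B,OT)=15, d(D,OT)=27/2, d(G,OT)=24, d(M,OT)=65/2, d(OT,X)=20
2. join A+D (d=3) ⇒ AD; edges |A|=3/2, |D|=3/2
  updated: d(AD,B)=63/2, d(AD,G)=18, d(AD,M)=63/2, d(AD,OT)=12, d(AD,X)=47/2
3. join G+X (d=4) ⇒ GX; edges |G|=2, |X|=2
  updated: d(AD,GX)=83/4, d(B,GX)=51/2, d(GX,M)=23, d(GX,OT)=22
4. join AD+OT (d=12) ⇒ ADOT; edges |AD|=9/2, |OT|=5
  updated: d(ADOT,B)=93/4, d(ADOT,GX)=171/8, d(ADOT,M)=32
5. join ADOT+GX (d=171/8) ⇒ ADGOTX; edges |ADOT|=75/16, |GX|=139/16
  updated: d(ADGOTX,B)=24, d(ADGOTX,M)=29
6. join ADGOTX+B (d=24) ⇒ ABDGOTX; edges |ADGOTX|=21/16, |B|=12
  updated: d(ABDGOTX,M)=206/7
7. join ABDGOTX+M (d=206/7) ⇒ ABDGMOTX; edges |ABDGOTX|=19/7, |M|=103/7
final tree: (((((A:3/2,D:3/2):9/2,(O:1,T:1):5):75/16,(G:2,X:2):139/16):21/16,B:12):19/7,M:103/7)
total length: 7013/112

7013/112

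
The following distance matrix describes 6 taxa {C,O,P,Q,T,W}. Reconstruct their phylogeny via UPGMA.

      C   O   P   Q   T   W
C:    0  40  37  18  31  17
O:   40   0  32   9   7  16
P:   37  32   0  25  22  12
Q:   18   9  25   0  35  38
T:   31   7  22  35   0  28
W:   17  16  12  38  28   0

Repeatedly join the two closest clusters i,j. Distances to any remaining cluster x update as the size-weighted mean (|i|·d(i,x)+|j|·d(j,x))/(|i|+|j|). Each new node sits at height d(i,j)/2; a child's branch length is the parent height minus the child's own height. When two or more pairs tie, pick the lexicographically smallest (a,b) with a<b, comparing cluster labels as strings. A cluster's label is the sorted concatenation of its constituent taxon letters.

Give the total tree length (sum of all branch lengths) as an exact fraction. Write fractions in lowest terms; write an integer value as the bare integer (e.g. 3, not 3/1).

iteration 1: select O,T (d=7); attach at lengths (7/2, 7/2); label the merged cluster OT
  updated: d(C,OT)=71/2, d(OT,P)=27, d(OT,Q)=22, d(OT,W)=22
iteration 2: select P,W (d=12); attach at lengths (6, 6); label the merged cluster PW
  updated: d(C,PW)=27, d(OT,PW)=49/2, d(PW,Q)=63/2
iteration 3: select C,Q (d=18); attach at lengths (9, 9); label the merged cluster CQ
  updated: d(CQ,OT)=115/4, d(CQ,PW)=117/4
iteration 4: select OT,PW (d=49/2); attach at lengths (35/4, 25/4); label the merged cluster OPTW
  updated: d(CQ,OPTW)=29
iteration 5: select CQ,OPTW (d=29); attach at lengths (11/2, 9/4); label the merged cluster COPQTW
final tree: ((C:9,Q:9):11/2,((O:7/2,T:7/2):35/4,(P:6,W:6):25/4):9/4)
total length: 239/4

239/4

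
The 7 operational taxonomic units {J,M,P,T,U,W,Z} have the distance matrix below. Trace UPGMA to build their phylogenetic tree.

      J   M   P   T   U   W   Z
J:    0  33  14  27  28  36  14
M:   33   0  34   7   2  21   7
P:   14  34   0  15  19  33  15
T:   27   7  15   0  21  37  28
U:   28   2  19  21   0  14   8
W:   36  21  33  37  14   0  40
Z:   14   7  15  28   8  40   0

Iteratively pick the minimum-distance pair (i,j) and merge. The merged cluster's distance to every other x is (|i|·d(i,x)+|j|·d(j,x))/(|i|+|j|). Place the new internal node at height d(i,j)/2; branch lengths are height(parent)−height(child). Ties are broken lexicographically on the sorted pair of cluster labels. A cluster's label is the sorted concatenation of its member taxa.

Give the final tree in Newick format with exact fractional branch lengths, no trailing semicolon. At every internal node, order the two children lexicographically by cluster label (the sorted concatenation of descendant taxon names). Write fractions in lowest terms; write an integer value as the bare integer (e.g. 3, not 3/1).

(((J:7,P:7):73/16,(((M:1,U:1):11/4,Z:15/4):67/12,T:28/3):107/48):169/48,W:181/12)

step 1: merge (M,U) at d=2; branch lengths M→1, U→1; new cluster MU
  updated: d(J,MU)=61/2, d(MU,P)=53/2, d(MU,T)=14, d(MU,W)=35/2, d(MU,Z)=15/2
step 2: merge (MU,Z) at d=15/2; branch lengths MU→11/4, Z→15/4; new cluster MUZ
  updated: d(J,MUZ)=25, d(MUZ,P)=68/3, d(MUZ,T)=56/3, d(MUZ,W)=25
step 3: merge (J,P) at d=14; branch lengths J→7, P→7; new cluster JP
  updated: d(JP,MUZ)=143/6, d(JP,T)=21, d(JP,W)=69/2
step 4: merge (MUZ,T) at d=56/3; branch lengths MUZ→67/12, T→28/3; new cluster MTUZ
  updated: d(JP,MTUZ)=185/8, d(MTUZ,W)=28
step 5: merge (JP,MTUZ) at d=185/8; branch lengths JP→73/16, MTUZ→107/48; new cluster JMPTUZ
  updated: d(JMPTUZ,W)=181/6
step 6: merge (JMPTUZ,W) at d=181/6; branch lengths JMPTUZ→169/48, W→181/12; new cluster JMPTUWZ
final tree: (((J:7,P:7):73/16,(((M:1,U:1):11/4,Z:15/4):67/12,T:28/3):107/48):169/48,W:181/12)
total length: 1005/16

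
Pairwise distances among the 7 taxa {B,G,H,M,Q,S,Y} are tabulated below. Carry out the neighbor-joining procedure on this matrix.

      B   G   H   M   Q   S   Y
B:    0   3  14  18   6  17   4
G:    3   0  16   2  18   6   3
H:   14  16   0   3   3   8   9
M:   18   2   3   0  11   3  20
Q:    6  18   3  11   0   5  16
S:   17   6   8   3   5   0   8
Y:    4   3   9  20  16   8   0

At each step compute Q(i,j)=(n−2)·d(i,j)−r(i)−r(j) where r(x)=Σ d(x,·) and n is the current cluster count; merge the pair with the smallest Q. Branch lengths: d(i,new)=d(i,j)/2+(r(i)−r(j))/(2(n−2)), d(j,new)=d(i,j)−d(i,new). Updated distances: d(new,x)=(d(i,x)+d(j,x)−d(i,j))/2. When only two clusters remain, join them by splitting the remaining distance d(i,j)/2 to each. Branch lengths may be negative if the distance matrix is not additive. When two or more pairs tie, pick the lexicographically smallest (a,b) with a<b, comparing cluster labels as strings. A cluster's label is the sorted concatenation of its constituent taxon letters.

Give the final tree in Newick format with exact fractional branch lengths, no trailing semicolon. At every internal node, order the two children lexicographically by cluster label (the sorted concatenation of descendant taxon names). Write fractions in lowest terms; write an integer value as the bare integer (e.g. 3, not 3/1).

iteration 1: select B,Y (d=4, Q=-102); attach at lengths (11/5, 9/5); label the merged cluster BY
  updated: d(BY,G)=1, d(BY,H)=19/2, d(BY,M)=17, d(BY,Q)=9, d(BY,S)=21/2
iteration 2: select BY,G (d=1, Q=-86); attach at lengths (1, 0); label the merged cluster BGY
  updated: d(BGY,H)=49/4, d(BGY,M)=9, d(BGY,Q)=13, d(BGY,S)=31/4
iteration 3: select H,Q (d=3, Q=-197/4); attach at lengths (13/24, 59/24); label the merged cluster HQ
  updated: d(BGY,HQ)=89/8, d(HQ,M)=11/2, d(HQ,S)=5
iteration 4: select BGY,S (d=31/4, Q=-225/8); attach at lengths (221/32, 27/32); label the merged cluster BGSY
  updated: d(BGSY,HQ)=67/16, d(BGSY,M)=17/8
iteration 5: select BGSY,HQ (d=67/16, Q=-189/16); attach at lengths (13/32, 121/32); label the merged cluster BGHQSY
  updated: d(BGHQSY,M)=55/32
iteration 6: select BGHQSY,M (d=55/32); attach at lengths (55/64, 55/64); label the merged cluster BGHMQSY
final tree: (((((B:11/5,Y:9/5):1,G:0):221/32,S:27/32):13/32,(H:13/24,Q:59/24):121/32):55/64,M:55/64)
total length: 693/32

(((((B:11/5,Y:9/5):1,G:0):221/32,S:27/32):13/32,(H:13/24,Q:59/24):121/32):55/64,M:55/64)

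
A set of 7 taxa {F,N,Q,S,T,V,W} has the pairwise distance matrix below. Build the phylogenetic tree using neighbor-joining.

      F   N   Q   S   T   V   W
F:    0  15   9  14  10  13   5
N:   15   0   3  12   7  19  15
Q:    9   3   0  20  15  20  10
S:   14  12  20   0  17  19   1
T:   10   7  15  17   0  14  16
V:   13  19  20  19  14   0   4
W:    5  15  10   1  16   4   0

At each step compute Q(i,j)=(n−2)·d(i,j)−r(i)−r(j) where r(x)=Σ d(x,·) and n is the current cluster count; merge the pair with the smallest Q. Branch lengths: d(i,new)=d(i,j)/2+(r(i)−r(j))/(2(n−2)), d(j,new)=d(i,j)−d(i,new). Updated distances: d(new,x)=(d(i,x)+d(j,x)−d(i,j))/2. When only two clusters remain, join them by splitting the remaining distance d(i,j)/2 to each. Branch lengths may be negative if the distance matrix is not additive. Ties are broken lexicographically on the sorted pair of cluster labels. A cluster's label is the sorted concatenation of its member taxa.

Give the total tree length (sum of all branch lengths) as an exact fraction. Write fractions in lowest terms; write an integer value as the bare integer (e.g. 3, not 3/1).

step 1: merge (N,Q) at d=3, Q=-133; branch lengths N→9/10, Q→21/10; new cluster NQ
  updated: d(F,NQ)=21/2, d(NQ,S)=29/2, d(NQ,T)=19/2, d(NQ,V)=18, d(NQ,W)=11
step 2: merge (S,W) at d=1, Q=-197/2; branch lengths S→65/16, W→-49/16; new cluster SW
  updated: d(F,SW)=9, d(NQ,SW)=49/4, d(SW,T)=16, d(SW,V)=11
step 3: merge (NQ,T) at d=19/2, Q=-285/4; branch lengths NQ→39/8, T→37/8; new cluster NQT
  updated: d(F,NQT)=11/2, d(NQT,SW)=75/8, d(NQT,V)=45/4
step 4: merge (F,NQT) at d=11/2, Q=-341/8; branch lengths F→99/32, NQT→77/32; new cluster FNQT
  updated: d(FNQT,SW)=103/16, d(FNQT,V)=75/8
step 5: merge (FNQT,SW) at d=103/16, Q=-429/16; branch lengths FNQT→77/32, SW→129/32; new cluster FNQSTW
  updated: d(FNQSTW,V)=223/32
step 6: merge (FNQSTW,V) at d=223/32; branch lengths FNQSTW→223/64, V→223/64; new cluster FNQSTVW
final tree: (((F:99/32,((N:9/10,Q:21/10):39/8,T:37/8):77/32):77/32,(S:65/16,W:-49/16):129/32):223/64,V:223/64)
total length: 1037/32

1037/32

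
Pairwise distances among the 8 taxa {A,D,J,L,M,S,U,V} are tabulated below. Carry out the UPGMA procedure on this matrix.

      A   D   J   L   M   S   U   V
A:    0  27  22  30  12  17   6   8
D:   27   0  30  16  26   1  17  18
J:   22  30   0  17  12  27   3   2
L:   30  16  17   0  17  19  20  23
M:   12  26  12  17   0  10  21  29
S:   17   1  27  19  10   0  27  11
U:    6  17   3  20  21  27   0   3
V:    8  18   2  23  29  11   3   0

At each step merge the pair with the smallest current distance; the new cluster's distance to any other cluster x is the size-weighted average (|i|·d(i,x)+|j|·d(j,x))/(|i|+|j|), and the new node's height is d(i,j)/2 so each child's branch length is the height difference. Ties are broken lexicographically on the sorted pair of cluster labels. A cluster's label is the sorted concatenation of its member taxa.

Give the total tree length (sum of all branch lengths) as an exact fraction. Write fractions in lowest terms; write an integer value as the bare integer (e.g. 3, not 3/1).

95/2

iteration 1: select D,S (d=1); attach at lengths (1/2, 1/2); label the merged cluster DS
  updated: d(A,DS)=22, d(DS,J)=57/2, d(DS,L)=35/2, d(DS,M)=18, d(DS,U)=22, d(DS,V)=29/2
iteration 2: select J,V (d=2); attach at lengths (1, 1); label the merged cluster JV
  updated: d(A,JV)=15, d(DS,JV)=43/2, d(JV,L)=20, d(JV,M)=41/2, d(JV,U)=3
iteration 3: select JV,U (d=3); attach at lengths (1/2, 3/2); label the merged cluster JUV
  updated: d(A,JUV)=12, d(DS,JUV)=65/3, d(JUV,L)=20, d(JUV,M)=62/3
iteration 4: select A,JUV (d=12); attach at lengths (6, 9/2); label the merged cluster AJUV
  updated: d(AJUV,DS)=87/4, d(AJUV,L)=45/2, d(AJUV,M)=37/2
iteration 5: select L,M (d=17); attach at lengths (17/2, 17/2); label the merged cluster LM
  updated: d(AJUV,LM)=41/2, d(DS,LM)=71/4
iteration 6: select DS,LM (d=71/4); attach at lengths (67/8, 3/8); label the merged cluster DLMS
  updated: d(AJUV,DLMS)=169/8
iteration 7: select AJUV,DLMS (d=169/8); attach at lengths (73/16, 27/16); label the merged cluster ADJLMSUV
final tree: ((A:6,((J:1,V:1):1/2,U:3/2):9/2):73/16,((D:1/2,S:1/2):67/8,(L:17/2,M:17/2):3/8):27/16)
total length: 95/2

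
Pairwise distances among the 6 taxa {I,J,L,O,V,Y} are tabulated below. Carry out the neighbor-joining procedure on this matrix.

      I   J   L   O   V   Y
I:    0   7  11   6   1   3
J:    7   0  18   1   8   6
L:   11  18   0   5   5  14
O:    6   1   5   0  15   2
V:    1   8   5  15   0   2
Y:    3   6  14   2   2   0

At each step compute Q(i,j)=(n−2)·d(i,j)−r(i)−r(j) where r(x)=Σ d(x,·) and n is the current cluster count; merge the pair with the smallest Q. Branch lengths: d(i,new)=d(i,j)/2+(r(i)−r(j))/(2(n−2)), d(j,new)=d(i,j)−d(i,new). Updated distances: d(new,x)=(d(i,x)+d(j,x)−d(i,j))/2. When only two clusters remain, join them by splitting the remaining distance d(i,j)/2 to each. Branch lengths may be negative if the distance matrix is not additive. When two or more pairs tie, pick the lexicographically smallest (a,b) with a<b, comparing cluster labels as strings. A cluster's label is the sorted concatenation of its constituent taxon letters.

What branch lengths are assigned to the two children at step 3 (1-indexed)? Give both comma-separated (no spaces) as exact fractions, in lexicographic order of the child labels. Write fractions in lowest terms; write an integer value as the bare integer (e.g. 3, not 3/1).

iteration 1: select J,O (d=1, Q=-65); attach at lengths (15/8, -7/8); label the merged cluster JO
  updated: d(I,JO)=6, d(JO,L)=11, d(JO,V)=11, d(JO,Y)=7/2
iteration 2: select L,V (d=5, Q=-45); attach at lengths (37/6, -7/6); label the merged cluster LV
  updated: d(I,LV)=7/2, d(JO,LV)=17/2, d(LV,Y)=11/2
iteration 3: select I,LV (d=7/2, Q=-23); attach at lengths (1/2, 3); label the merged cluster ILV
  updated: d(ILV,JO)=11/2, d(ILV,Y)=5/2
iteration 4: select ILV,JO (d=11/2, Q=-23/2); attach at lengths (9/4, 13/4); label the merged cluster IJLOV
  updated: d(IJLOV,Y)=1/4
iteration 5: select IJLOV,Y (d=1/4); attach at lengths (1/8, 1/8); label the merged cluster IJLOVY
final tree: (((I:1/2,(L:37/6,V:-7/6):3):9/4,(J:15/8,O:-7/8):13/4):1/8,Y:1/8)
total length: 61/4

1/2,3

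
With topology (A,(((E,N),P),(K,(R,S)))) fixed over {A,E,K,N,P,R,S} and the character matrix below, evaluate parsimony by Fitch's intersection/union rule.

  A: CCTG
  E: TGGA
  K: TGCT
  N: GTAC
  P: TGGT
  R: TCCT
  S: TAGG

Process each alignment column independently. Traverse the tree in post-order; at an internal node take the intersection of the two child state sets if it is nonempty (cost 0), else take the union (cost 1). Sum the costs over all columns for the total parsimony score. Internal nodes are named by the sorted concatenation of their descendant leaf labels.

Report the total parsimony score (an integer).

[col 0] EN: children E:{T}, N:{G} ∪→ {G,T}; cost 1
[col 0] ENP: children EN:{G,T}, P:{T} ∩→ {T}; cost 0
[col 0] RS: children R:{T}, S:{T} ∩→ {T}; cost 0
[col 0] KRS: children K:{T}, RS:{T} ∩→ {T}; cost 0
[col 0] EKNPRS: children ENP:{T}, KRS:{T} ∩→ {T}; cost 0
[col 0] AEKNPRS: children A:{C}, EKNPRS:{T} ∪→ {C,T}; cost 1
[col 1] EN: children E:{G}, N:{T} ∪→ {G,T}; cost 1
[col 1] ENP: children EN:{G,T}, P:{G} ∩→ {G}; cost 0
[col 1] RS: children R:{C}, S:{A} ∪→ {A,C}; cost 1
[col 1] KRS: children K:{G}, RS:{A,C} ∪→ {A,C,G}; cost 1
[col 1] EKNPRS: children ENP:{G}, KRS:{A,C,G} ∩→ {G}; cost 0
[col 1] AEKNPRS: children A:{C}, EKNPRS:{G} ∪→ {C,G}; cost 1
[col 2] EN: children E:{G}, N:{A} ∪→ {A,G}; cost 1
[col 2] ENP: children EN:{A,G}, P:{G} ∩→ {G}; cost 0
[col 2] RS: children R:{C}, S:{G} ∪→ {C,G}; cost 1
[col 2] KRS: children K:{C}, RS:{C,G} ∩→ {C}; cost 0
[col 2] EKNPRS: children ENP:{G}, KRS:{C} ∪→ {C,G}; cost 1
[col 2] AEKNPRS: children A:{T}, EKNPRS:{C,G} ∪→ {C,G,T}; cost 1
[col 3] EN: children E:{A}, N:{C} ∪→ {A,C}; cost 1
[col 3] ENP: children EN:{A,C}, P:{T} ∪→ {A,C,T}; cost 1
[col 3] RS: children R:{T}, S:{G} ∪→ {G,T}; cost 1
[col 3] KRS: children K:{T}, RS:{G,T} ∩→ {T}; cost 0
[col 3] EKNPRS: children ENP:{A,C,T}, KRS:{T} ∩→ {T}; cost 0
[col 3] AEKNPRS: children A:{G}, EKNPRS:{T} ∪→ {G,T}; cost 1
per-site changes: [2, 4, 4, 4]; total = 14

14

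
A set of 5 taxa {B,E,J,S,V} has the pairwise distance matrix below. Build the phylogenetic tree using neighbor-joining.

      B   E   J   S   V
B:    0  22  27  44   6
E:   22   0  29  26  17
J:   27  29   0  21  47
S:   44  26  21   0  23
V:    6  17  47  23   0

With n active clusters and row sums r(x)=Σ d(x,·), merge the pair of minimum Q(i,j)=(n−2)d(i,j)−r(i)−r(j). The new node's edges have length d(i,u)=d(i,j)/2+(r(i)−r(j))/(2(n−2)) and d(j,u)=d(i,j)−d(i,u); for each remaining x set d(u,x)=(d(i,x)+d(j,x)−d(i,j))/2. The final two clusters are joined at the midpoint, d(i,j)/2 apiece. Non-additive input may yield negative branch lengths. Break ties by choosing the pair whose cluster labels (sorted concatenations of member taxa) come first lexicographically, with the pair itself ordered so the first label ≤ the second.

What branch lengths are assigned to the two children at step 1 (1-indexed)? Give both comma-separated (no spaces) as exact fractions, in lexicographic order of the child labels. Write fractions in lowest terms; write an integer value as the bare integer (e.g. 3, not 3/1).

73/6,53/6

iteration 1: select J,S (d=21, Q=-175); attach at lengths (73/6, 53/6); label the merged cluster JS
  updated: d(B,JS)=25, d(E,JS)=17, d(JS,V)=49/2
iteration 2: select B,V (d=6, Q=-177/2); attach at lengths (35/8, 13/8); label the merged cluster BV
  updated: d(BV,E)=33/2, d(BV,JS)=87/4
iteration 3: select BV,E (d=33/2, Q=-221/4); attach at lengths (85/8, 47/8); label the merged cluster BEV
  updated: d(BEV,JS)=89/8
iteration 4: select BEV,JS (d=89/8); attach at lengths (89/16, 89/16); label the merged cluster BEJSV
final tree: (((B:35/8,V:13/8):85/8,E:47/8):89/16,(J:73/6,S:53/6):89/16)
total length: 437/8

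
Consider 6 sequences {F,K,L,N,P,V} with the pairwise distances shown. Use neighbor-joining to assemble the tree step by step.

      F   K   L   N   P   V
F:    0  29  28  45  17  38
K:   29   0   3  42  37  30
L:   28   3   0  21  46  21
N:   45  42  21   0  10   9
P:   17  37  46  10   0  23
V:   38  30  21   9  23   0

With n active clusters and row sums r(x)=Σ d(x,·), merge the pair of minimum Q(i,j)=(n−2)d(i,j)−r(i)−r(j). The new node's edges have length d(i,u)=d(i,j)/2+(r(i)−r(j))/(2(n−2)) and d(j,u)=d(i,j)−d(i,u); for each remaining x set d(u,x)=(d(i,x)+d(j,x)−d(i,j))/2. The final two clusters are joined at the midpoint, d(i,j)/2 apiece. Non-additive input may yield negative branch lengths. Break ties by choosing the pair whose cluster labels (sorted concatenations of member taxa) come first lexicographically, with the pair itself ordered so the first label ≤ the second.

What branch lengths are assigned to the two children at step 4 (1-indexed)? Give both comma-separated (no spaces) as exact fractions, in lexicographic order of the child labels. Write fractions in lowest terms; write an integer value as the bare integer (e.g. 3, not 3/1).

1. join K+L (d=3, Q=-248) ⇒ KL; edges |K|=17/4, |L|=-5/4
  updated: d(F,KL)=27, d(KL,N)=30, d(KL,P)=40, d(KL,V)=24
2. join F+KL (d=27, Q=-167) ⇒ FKL; edges |F|=29/2, |KL|=25/2
  updated: d(FKL,N)=24, d(FKL,P)=15, d(FKL,V)=35/2
3. join FKL+P (d=15, Q=-149/2) ⇒ FKLP; edges |FKL|=77/8, |P|=43/8
  updated: d(FKLP,N)=19/2, d(FKLP,V)=51/4
4. join FKLP+N (d=19/2, Q=-125/4) ⇒ FKLNP; edges |FKLP|=53/8, |N|=23/8
  updated: d(FKLNP,V)=49/8
5. join FKLNP+V (d=49/8) ⇒ FKLNPV; edges |FKLNP|=49/16, |V|=49/16
final tree: ((((F:29/2,(K:17/4,L:-5/4):25/2):77/8,P:43/8):53/8,N:23/8):49/16,V:49/16)
total length: 485/8

53/8,23/8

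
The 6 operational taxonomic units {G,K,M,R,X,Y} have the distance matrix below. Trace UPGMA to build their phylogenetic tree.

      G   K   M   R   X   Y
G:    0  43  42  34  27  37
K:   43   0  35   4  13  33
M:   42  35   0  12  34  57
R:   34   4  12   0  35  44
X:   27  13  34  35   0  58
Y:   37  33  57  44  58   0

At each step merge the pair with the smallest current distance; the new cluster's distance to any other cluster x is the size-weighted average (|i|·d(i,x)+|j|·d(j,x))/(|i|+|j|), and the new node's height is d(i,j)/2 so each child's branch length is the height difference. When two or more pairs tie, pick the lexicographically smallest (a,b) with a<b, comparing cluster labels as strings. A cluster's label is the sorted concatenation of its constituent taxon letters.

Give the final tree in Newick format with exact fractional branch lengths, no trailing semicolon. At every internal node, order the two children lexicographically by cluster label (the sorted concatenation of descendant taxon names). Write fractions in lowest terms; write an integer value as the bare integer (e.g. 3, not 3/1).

step 1: merge (K,R) at d=4; branch lengths K→2, R→2; new cluster KR
  updated: d(G,KR)=77/2, d(KR,M)=47/2, d(KR,X)=24, d(KR,Y)=77/2
step 2: merge (KR,M) at d=47/2; branch lengths KR→39/4, M→47/4; new cluster KMR
  updated: d(G,KMR)=119/3, d(KMR,X)=82/3, d(KMR,Y)=134/3
step 3: merge (G,X) at d=27; branch lengths G→27/2, X→27/2; new cluster GX
  updated: d(GX,KMR)=67/2, d(GX,Y)=95/2
step 4: merge (GX,KMR) at d=67/2; branch lengths GX→13/4, KMR→5; new cluster GKMRX
  updated: d(GKMRX,Y)=229/5
step 5: merge (GKMRX,Y) at d=229/5; branch lengths GKMRX→123/20, Y→229/10; new cluster GKMRXY
final tree: (((G:27/2,X:27/2):13/4,((K:2,R:2):39/4,M:47/4):5):123/20,Y:229/10)
total length: 449/5

(((G:27/2,X:27/2):13/4,((K:2,R:2):39/4,M:47/4):5):123/20,Y:229/10)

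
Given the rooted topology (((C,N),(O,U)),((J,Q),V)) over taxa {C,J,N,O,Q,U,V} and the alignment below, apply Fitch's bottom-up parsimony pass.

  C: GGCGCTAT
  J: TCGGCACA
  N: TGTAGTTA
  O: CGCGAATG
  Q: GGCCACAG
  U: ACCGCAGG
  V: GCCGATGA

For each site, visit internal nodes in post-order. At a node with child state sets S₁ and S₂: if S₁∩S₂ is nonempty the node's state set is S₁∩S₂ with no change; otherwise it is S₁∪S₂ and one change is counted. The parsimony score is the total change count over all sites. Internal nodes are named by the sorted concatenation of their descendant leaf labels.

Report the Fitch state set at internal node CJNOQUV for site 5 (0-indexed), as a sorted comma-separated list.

site 0, node CN: C={G} ∪ N={T} → {G,T} (+1)
site 0, node OU: O={C} ∪ U={A} → {A,C} (+1)
site 0, node CNOU: CN={G,T} ∪ OU={A,C} → {A,C,G,T} (+1)
site 0, node JQ: J={T} ∪ Q={G} → {G,T} (+1)
site 0, node JQV: JQ={G,T} ∩ V={G} → {G} (+0)
site 0, node CJNOQUV: CNOU={A,C,G,T} ∩ JQV={G} → {G} (+0)
site 1, node CN: C={G} ∩ N={G} → {G} (+0)
site 1, node OU: O={G} ∪ U={C} → {C,G} (+1)
site 1, node CNOU: CN={G} ∩ OU={C,G} → {G} (+0)
site 1, node JQ: J={C} ∪ Q={G} → {C,G} (+1)
site 1, node JQV: JQ={C,G} ∩ V={C} → {C} (+0)
site 1, node CJNOQUV: CNOU={G} ∪ JQV={C} → {C,G} (+1)
site 2, node CN: C={C} ∪ N={T} → {C,T} (+1)
site 2, node OU: O={C} ∩ U={C} → {C} (+0)
site 2, node CNOU: CN={C,T} ∩ OU={C} → {C} (+0)
site 2, node JQ: J={G} ∪ Q={C} → {C,G} (+1)
site 2, node JQV: JQ={C,G} ∩ V={C} → {C} (+0)
site 2, node CJNOQUV: CNOU={C} ∩ JQV={C} → {C} (+0)
site 3, node CN: C={G} ∪ N={A} → {A,G} (+1)
site 3, node OU: O={G} ∩ U={G} → {G} (+0)
site 3, node CNOU: CN={A,G} ∩ OU={G} → {G} (+0)
site 3, node JQ: J={G} ∪ Q={C} → {C,G} (+1)
site 3, node JQV: JQ={C,G} ∩ V={G} → {G} (+0)
site 3, node CJNOQUV: CNOU={G} ∩ JQV={G} → {G} (+0)
site 4, node CN: C={C} ∪ N={G} → {C,G} (+1)
site 4, node OU: O={A} ∪ U={C} → {A,C} (+1)
site 4, node CNOU: CN={C,G} ∩ OU={A,C} → {C} (+0)
site 4, node JQ: J={C} ∪ Q={A} → {A,C} (+1)
site 4, node JQV: JQ={A,C} ∩ V={A} → {A} (+0)
site 4, node CJNOQUV: CNOU={C} ∪ JQV={A} → {A,C} (+1)
site 5, node CN: C={T} ∩ N={T} → {T} (+0)
site 5, node OU: O={A} ∩ U={A} → {A} (+0)
site 5, node CNOU: CN={T} ∪ OU={A} → {A,T} (+1)
site 5, node JQ: J={A} ∪ Q={C} → {A,C} (+1)
site 5, node JQV: JQ={A,C} ∪ V={T} → {A,C,T} (+1)
site 5, node CJNOQUV: CNOU={A,T} ∩ JQV={A,C,T} → {A,T} (+0)
site 6, node CN: C={A} ∪ N={T} → {A,T} (+1)
site 6, node OU: O={T} ∪ U={G} → {G,T} (+1)
site 6, node CNOU: CN={A,T} ∩ OU={G,T} → {T} (+0)
site 6, node JQ: J={C} ∪ Q={A} → {A,C} (+1)
site 6, node JQV: JQ={A,C} ∪ V={G} → {A,C,G} (+1)
site 6, node CJNOQUV: CNOU={T} ∪ JQV={A,C,G} → {A,C,G,T} (+1)
site 7, node CN: C={T} ∪ N={A} → {A,T} (+1)
site 7, node OU: O={G} ∩ U={G} → {G} (+0)
site 7, node CNOU: CN={A,T} ∪ OU={G} → {A,G,T} (+1)
site 7, node JQ: J={A} ∪ Q={G} → {A,G} (+1)
site 7, node JQV: JQ={A,G} ∩ V={A} → {A} (+0)
site 7, node CJNOQUV: CNOU={A,G,T} ∩ JQV={A} → {A} (+0)
per-site changes: [4, 3, 2, 2, 4, 3, 5, 3]; total = 26

A,T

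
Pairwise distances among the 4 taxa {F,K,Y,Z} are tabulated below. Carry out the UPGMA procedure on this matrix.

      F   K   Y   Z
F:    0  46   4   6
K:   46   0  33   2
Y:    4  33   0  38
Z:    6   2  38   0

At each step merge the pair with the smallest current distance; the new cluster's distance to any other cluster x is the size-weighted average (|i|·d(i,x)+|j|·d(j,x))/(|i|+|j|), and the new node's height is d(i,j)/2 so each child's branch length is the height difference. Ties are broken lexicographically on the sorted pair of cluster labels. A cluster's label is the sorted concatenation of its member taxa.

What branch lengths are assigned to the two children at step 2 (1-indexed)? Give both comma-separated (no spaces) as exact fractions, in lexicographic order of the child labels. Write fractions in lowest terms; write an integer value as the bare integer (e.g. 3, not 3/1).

step 1: merge (K,Z) at d=2; branch lengths K→1, Z→1; new cluster KZ
  updated: d(F,KZ)=26, d(KZ,Y)=71/2
step 2: merge (F,Y) at d=4; branch lengths F→2, Y→2; new cluster FY
  updated: d(FY,KZ)=123/4
step 3: merge (FY,KZ) at d=123/4; branch lengths FY→107/8, KZ→115/8; new cluster FKYZ
final tree: ((F:2,Y:2):107/8,(K:1,Z:1):115/8)
total length: 135/4

2,2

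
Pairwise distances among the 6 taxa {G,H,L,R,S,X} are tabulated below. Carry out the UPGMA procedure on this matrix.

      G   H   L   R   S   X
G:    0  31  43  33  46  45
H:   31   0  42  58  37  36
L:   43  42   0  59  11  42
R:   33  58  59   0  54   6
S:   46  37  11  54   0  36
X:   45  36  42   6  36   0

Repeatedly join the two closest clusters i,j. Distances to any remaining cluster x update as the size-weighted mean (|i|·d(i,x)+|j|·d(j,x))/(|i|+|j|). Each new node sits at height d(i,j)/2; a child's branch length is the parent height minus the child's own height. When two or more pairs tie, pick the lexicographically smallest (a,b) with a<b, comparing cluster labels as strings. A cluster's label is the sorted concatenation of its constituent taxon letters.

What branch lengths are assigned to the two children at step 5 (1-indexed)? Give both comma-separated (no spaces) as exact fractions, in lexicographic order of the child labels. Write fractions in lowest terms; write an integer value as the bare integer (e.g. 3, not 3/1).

iteration 1: select R,X (d=6); attach at lengths (3, 3); label the merged cluster RX
  updated: d(G,RX)=39, d(H,RX)=47, d(L,RX)=101/2, d(RX,S)=45
iteration 2: select L,S (d=11); attach at lengths (11/2, 11/2); label the merged cluster LS
  updated: d(G,LS)=89/2, d(H,LS)=79/2, d(LS,RX)=191/4
iteration 3: select G,H (d=31); attach at lengths (31/2, 31/2); label the merged cluster GH
  updated: d(GH,LS)=42, d(GH,RX)=43
iteration 4: select GH,LS (d=42); attach at lengths (11/2, 31/2); label the merged cluster GHLS
  updated: d(GHLS,RX)=363/8
iteration 5: select GHLS,RX (d=363/8); attach at lengths (27/16, 315/16); label the merged cluster GHLRSX
final tree: (((G:31/2,H:31/2):11/2,(L:11/2,S:11/2):31/2):27/16,(R:3,X:3):315/16)
total length: 723/8

27/16,315/16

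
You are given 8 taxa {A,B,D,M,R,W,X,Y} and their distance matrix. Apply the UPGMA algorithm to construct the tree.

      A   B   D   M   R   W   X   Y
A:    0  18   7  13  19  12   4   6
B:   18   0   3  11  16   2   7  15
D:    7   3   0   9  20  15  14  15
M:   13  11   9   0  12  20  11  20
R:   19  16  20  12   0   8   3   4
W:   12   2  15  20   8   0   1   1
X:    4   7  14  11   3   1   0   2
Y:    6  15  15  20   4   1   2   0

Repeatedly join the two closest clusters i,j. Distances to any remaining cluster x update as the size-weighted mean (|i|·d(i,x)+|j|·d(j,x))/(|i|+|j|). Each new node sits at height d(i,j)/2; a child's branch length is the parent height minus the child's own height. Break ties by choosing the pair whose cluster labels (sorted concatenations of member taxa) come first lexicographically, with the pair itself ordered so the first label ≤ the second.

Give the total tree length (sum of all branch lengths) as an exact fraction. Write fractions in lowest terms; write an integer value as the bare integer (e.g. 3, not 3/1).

697/24

step 1: merge (W,X) at d=1; branch lengths W→1/2, X→1/2; new cluster WX
  updated: d(A,WX)=8, d(B,WX)=9/2, d(D,WX)=29/2, d(M,WX)=31/2, d(R,WX)=11/2, d(WX,Y)=3/2
step 2: merge (WX,Y) at d=3/2; branch lengths WX→1/4, Y→3/4; new cluster WXY
  updated: d(A,WXY)=22/3, d(B,WXY)=8, d(D,WXY)=44/3, d(M,WXY)=17, d(R,WXY)=5
step 3: merge (B,D) at d=3; branch lengths B→3/2, D→3/2; new cluster BD
  updated: d(A,BD)=25/2, d(BD,M)=10, d(BD,R)=18, d(BD,WXY)=34/3
step 4: merge (R,WXY) at d=5; branch lengths R→5/2, WXY→7/4; new cluster RWXY
  updated: d(A,RWXY)=41/4, d(BD,RWXY)=13, d(M,RWXY)=63/4
step 5: merge (BD,M) at d=10; branch lengths BD→7/2, M→5; new cluster BDM
  updated: d(A,BDM)=38/3, d(BDM,RWXY)=167/12
step 6: merge (A,RWXY) at d=41/4; branch lengths A→41/8, RWXY→21/8; new cluster ARWXY
  updated: d(ARWXY,BDM)=41/3
step 7: merge (ARWXY,BDM) at d=41/3; branch lengths ARWXY→41/24, BDM→11/6; new cluster ABDMRWXY
final tree: ((A:41/8,(R:5/2,((W:1/2,X:1/2):1/4,Y:3/4):7/4):21/8):41/24,((B:3/2,D:3/2):7/2,M:5):11/6)
total length: 697/24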